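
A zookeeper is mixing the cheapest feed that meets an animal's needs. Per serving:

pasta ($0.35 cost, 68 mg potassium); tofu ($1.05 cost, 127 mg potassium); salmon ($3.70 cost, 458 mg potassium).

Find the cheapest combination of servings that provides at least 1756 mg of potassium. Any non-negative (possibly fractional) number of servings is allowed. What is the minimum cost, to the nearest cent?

$9.04

Cost per mg of potassium: pasta $0.0051, salmon $0.0081, tofu $0.0083.
With no serving limits, use only pasta: 1756 mg / 68 mg = 25.82 servings × $0.35 = $9.04.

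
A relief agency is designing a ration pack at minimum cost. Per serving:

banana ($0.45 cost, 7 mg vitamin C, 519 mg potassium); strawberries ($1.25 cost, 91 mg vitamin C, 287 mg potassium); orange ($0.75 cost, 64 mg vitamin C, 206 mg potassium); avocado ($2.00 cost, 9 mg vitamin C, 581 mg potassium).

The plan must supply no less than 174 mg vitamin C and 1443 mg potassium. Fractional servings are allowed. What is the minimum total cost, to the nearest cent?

banana only: max(174/7, 1443/519) = 24.86 servings → $11.19.
strawberries only: max(174/91, 1443/287) = 5.028 servings → $6.28.
orange only: max(174/64, 1443/206) = 7.005 servings → $5.25.
avocado only: max(174/9, 1443/581) = 19.33 servings → $38.67.
banana + strawberries with both tight: 1.8 servings and 1.774 servings → $3.03.
banana + orange with both tight: 1.778 servings and 2.524 servings → $2.69.
banana + avocado: the both-tight solution has a negative serving — not a feasible corner.
strawberries + orange with both targets exact would need a negative amount; discard.
strawberries + avocado with both tight: 1.752 servings and 1.618 servings → $5.43.
orange + avocado with both tight: 2.494 servings and 1.599 servings → $5.07.
So the least-cost plan costs $2.69.

$2.69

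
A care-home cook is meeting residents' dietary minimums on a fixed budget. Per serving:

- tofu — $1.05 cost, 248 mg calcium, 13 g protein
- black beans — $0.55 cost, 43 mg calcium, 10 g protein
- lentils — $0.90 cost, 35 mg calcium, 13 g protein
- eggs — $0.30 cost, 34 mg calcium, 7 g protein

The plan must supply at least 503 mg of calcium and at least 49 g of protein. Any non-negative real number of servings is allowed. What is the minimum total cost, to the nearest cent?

$2.81

tofu only: max(503/248, 49/13) = 3.769 servings → $3.96.
black beans only: max(503/43, 49/10) = 11.7 servings → $6.43.
lentils only: max(503/35, 49/13) = 14.37 servings → $12.93.
eggs only: max(503/34, 49/7) = 14.79 servings → $4.44.
tofu + black beans with both tight: 1.522 servings and 2.922 servings → $3.20.
tofu + lentils with both tight: 1.742 servings and 2.027 servings → $3.65.
tofu + eggs with both tight: 1.434 servings and 4.338 servings → $2.81.
black beans + lentils: intersection lies outside the first quadrant.
black beans + eggs: the both-tight solution has a negative serving — not a feasible corner.
lentils + eggs: the both-tight solution has a negative serving — not a feasible corner.
The minimum over all feasible corners is $2.81.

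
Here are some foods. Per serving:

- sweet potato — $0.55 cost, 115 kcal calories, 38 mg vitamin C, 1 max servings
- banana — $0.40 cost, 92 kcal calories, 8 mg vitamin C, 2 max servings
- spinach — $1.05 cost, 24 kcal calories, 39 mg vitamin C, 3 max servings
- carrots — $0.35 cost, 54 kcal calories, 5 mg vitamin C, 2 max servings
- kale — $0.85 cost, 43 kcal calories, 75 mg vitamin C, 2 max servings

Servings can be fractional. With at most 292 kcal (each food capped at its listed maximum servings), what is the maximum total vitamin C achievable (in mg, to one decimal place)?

306.8 mg

Vitamin C per kcal: kale 1.744, spinach 1.625, sweet potato 0.3304, carrots 0.09259, banana 0.08696.
Take 2 servings of kale: uses 86 kcal, +150.0 mg vitamin C (running total 150.0 mg).
Take 3 servings of spinach: uses 72 kcal, +117.0 mg vitamin C (running total 267.0 mg).
Take 1 serving of sweet potato: uses 115 kcal, +38.0 mg vitamin C (running total 305.0 mg).
Take 0.3519 servings of carrots: uses 19 kcal, +1.8 mg vitamin C (running total 306.8 mg).
Greedy by best ratio exhausts the calories allowance optimally: 306.8 mg.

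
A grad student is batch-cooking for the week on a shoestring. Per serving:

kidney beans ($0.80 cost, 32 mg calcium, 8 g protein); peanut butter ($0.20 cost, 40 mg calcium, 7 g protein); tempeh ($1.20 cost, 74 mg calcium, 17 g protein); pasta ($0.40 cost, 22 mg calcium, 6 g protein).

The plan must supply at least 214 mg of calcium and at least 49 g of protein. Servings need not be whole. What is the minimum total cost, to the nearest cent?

Check every corner: each single food scaled to meet both minima, and each pair solved so both constraints bind.
kidney beans only: max(214/32, 49/8) = 6.688 servings → $5.35.
peanut butter only: max(214/40, 49/7) = 7 servings → $1.40.
tempeh only: max(214/74, 49/17) = 2.892 servings → $3.47.
pasta only: max(214/22, 49/6) = 9.727 servings → $3.89.
kidney beans + peanut butter with both tight: 4.812 servings and 1.5 servings → $4.15.
kidney beans + tempeh with both targets exact would need a negative amount; discard.
kidney beans + pasta: the both-tight solution has a negative serving — not a feasible corner.
peanut butter + tempeh with both tight: 0.07407 servings and 2.852 servings → $3.44.
peanut butter + pasta with both tight: 2.395 servings and 5.372 servings → $2.63.
tempeh + pasta: the both-tight solution has a negative serving — not a feasible corner.
Cheapest feasible corner: $1.40.

$1.40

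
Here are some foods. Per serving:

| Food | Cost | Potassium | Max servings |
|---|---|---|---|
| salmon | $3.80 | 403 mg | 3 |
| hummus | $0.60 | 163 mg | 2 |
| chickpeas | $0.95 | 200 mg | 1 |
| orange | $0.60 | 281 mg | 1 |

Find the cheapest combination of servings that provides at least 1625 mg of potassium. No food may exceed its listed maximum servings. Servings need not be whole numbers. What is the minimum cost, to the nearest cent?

$10.46

Cost per mg of potassium: orange $0.0021, hummus $0.0037, chickpeas $0.0047, salmon $0.0094.
Take 1 serving of orange: +281.0 mg potassium for $0.60 (total $0.60, still need 1344.0 mg).
Take 2 servings of hummus: +326.0 mg potassium for $1.20 (total $1.80, still need 1018.0 mg).
Take 1 serving of chickpeas: +200.0 mg potassium for $0.95 (total $2.75, still need 818.0 mg).
Take 2.03 servings of salmon: +818.0 mg potassium for $7.71 (total $10.46, still need 0.0 mg).
Filling from the cheapest source first is optimal under one linear minimum: $10.46.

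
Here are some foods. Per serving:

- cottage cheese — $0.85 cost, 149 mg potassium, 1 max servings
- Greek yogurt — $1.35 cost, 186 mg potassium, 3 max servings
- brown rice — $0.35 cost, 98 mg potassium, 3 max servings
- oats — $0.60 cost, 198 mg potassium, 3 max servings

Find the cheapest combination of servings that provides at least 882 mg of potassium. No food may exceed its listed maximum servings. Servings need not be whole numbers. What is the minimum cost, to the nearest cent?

$2.83

Cost per mg of potassium: oats $0.0030, brown rice $0.0036, cottage cheese $0.0057, Greek yogurt $0.0073.
Take 3 servings of oats: +594.0 mg potassium for $1.80 (total $1.80, still need 288.0 mg).
Take 2.939 servings of brown rice: +288.0 mg potassium for $1.03 (total $2.83, still need 0.0 mg).
Greedy by cheapest-per-mg is optimal for a single linear constraint, so the minimum cost is $2.83.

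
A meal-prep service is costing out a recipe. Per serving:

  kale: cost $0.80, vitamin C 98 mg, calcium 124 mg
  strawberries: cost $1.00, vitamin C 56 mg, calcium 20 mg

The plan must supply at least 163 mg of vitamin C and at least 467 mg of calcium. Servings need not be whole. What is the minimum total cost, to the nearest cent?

$3.01

Check every corner: each single food scaled to meet both minima, and each pair solved so both constraints bind.
kale only: max(163/98, 467/124) = 3.766 servings → $3.01.
strawberries only: max(163/56, 467/20) = 23.35 servings → $23.35.
kale + strawberries with both targets exact would need a negative amount; discard.
So the least-cost plan costs $3.01.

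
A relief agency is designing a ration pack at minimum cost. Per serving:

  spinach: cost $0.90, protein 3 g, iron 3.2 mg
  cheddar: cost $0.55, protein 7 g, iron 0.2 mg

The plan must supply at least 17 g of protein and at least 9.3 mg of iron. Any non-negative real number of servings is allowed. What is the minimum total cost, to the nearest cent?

Minimising a linear cost over {protein ≥ 17, iron ≥ 9.3, servings ≥ 0} — the optimum is at a vertex, using one or two foods.
spinach only: max(17/3, 9.3/3.2) = 5.667 servings → $5.10.
cheddar only: max(17/7, 9.3/0.2) = 46.5 servings → $25.57.
spinach + cheddar with both tight: 2.83 servings and 1.216 servings → $3.22.
So the least-cost plan costs $3.22.

$3.22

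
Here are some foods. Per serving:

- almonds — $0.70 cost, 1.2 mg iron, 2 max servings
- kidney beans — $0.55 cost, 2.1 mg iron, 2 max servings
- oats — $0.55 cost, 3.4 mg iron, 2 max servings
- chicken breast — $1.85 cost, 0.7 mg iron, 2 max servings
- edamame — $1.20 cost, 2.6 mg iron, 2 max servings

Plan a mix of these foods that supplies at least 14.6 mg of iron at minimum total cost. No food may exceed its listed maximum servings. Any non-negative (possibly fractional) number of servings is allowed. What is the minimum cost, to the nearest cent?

$3.86

Cost per mg of iron: oats $0.1618, kidney beans $0.2619, edamame $0.4615, almonds $0.5833, chicken breast $2.6429.
Take 2 servings of oats: +6.8 mg iron for $1.10 (total $1.10, still need 7.8 mg).
Take 2 servings of kidney beans: +4.2 mg iron for $1.10 (total $2.20, still need 3.6 mg).
Take 1.385 servings of edamame: +3.6 mg iron for $1.66 (total $3.86, still need 0.0 mg).
Greedy by cheapest-per-mg is optimal for a single linear constraint, so the minimum cost is $3.86.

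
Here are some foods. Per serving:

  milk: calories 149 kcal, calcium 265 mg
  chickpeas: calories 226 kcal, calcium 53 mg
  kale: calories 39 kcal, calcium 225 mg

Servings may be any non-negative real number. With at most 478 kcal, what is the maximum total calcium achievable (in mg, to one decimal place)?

Calcium per kcal: kale 5.769, milk 1.779, chickpeas 0.2345.
With no serving limits, spend the whole calories allowance on kale: 478 kcal / 39 kcal × 225 mg = 2757.7 mg.

2757.7 mg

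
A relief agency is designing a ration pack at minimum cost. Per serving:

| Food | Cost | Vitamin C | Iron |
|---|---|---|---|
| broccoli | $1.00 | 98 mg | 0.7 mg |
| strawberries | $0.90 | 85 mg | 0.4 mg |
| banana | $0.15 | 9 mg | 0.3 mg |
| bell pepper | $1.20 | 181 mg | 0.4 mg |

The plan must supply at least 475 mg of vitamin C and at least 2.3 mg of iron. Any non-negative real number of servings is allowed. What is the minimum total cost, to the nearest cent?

At the optimum either one food covers both requirements or two foods hit both targets exactly; no other combination can be cheaper.
broccoli only: max(475/98, 2.3/0.7) = 4.847 servings → $4.85.
strawberries only: max(475/85, 2.3/0.4) = 5.75 servings → $5.17.
banana only: max(475/9, 2.3/0.3) = 52.78 servings → $7.92.
bell pepper only: max(475/181, 2.3/0.4) = 5.75 servings → $6.90.
broccoli + strawberries with both tight: 0.2709 servings and 5.276 servings → $5.02.
broccoli + banana: the both-tight solution has a negative serving — not a feasible corner.
broccoli + bell pepper with both tight: 2.586 servings and 1.224 servings → $4.06.
strawberries + banana with both tight: 5.562 servings and 0.2511 servings → $5.04.
strawberries + bell pepper: intersection lies outside the first quadrant.
banana + bell pepper with both tight: 4.464 servings and 2.402 servings → $3.55.
The minimum over all feasible corners is $3.55.

$3.55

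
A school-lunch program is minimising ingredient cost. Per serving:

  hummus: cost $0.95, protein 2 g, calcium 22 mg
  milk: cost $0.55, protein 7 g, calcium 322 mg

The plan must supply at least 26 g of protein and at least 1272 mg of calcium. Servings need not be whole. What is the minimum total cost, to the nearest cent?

With two linear requirements the optimum uses one or two foods; enumerate the corners.
hummus only: max(26/2, 1272/22) = 57.82 servings → $54.93.
milk only: max(26/7, 1272/322) = 3.95 servings → $2.17.
hummus + milk with both targets exact would need a negative amount; discard.
So the least-cost plan costs $2.17.

$2.17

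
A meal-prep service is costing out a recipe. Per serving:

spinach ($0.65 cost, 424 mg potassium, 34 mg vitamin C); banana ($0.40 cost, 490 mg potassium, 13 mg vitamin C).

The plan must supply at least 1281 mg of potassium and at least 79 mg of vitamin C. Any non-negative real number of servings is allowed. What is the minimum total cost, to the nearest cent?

Two binding constraints pin down two serving amounts, so the optimal mix uses at most two foods. The candidates are each food alone (scaled to the tighter of potassium/vitamin C) and each pair with both constraints tight.
spinach only: max(1281/424, 79/34) = 3.021 servings → $1.96.
banana only: max(1281/490, 79/13) = 6.077 servings → $2.43.
spinach + banana with both tight: 1.979 servings and 0.9022 servings → $1.65.
Cheapest feasible corner: $1.65.

$1.65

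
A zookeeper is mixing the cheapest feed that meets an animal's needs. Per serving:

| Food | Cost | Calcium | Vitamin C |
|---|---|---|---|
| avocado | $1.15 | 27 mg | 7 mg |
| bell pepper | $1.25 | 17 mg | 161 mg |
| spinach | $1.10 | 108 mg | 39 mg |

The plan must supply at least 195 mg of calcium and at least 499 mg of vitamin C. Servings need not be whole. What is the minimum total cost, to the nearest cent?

For a min-cost LP with two ≥-constraints, a basic feasible solution has at most two positive variables.
avocado only: max(195/27, 499/7) = 71.29 servings → $81.98.
bell pepper only: max(195/17, 499/161) = 11.47 servings → $14.34.
spinach only: max(195/108, 499/39) = 12.79 servings → $14.07.
avocado + bell pepper with both tight: 5.419 servings and 2.864 servings → $9.81.
avocado + spinach: the both-tight solution has a negative serving — not a feasible corner.
bell pepper + spinach with both tight: 2.768 servings and 1.37 servings → $4.97.
The minimum over all feasible corners is $4.97.

$4.97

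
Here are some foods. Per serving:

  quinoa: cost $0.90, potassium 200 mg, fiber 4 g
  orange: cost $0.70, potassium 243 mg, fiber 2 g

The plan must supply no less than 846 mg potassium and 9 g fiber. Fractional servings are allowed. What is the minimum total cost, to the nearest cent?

$2.72

This is a tiny linear program; its minimum lies at a vertex of the feasible set. List the vertices and price them.
quinoa only: max(846/200, 9/4) = 4.23 servings → $3.81.
orange only: max(846/243, 9/2) = 4.5 servings → $3.15.
quinoa + orange with both tight: 0.8654 servings and 2.769 servings → $2.72.
Cheapest feasible corner: $2.72.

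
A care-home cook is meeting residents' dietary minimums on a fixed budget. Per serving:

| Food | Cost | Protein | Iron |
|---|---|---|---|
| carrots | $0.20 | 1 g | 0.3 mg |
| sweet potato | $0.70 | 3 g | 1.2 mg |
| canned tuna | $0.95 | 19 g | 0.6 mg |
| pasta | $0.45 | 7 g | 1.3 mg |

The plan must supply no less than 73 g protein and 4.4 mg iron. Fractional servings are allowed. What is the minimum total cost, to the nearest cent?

$3.84

At the optimum either one food covers both requirements or two foods hit both targets exactly; no other combination can be cheaper.
carrots only: max(73/1, 4.4/0.3) = 73 servings → $14.60.
sweet potato only: max(73/3, 4.4/1.2) = 24.33 servings → $17.03.
canned tuna only: max(73/19, 4.4/0.6) = 7.333 servings → $6.97.
pasta only: max(73/7, 4.4/1.3) = 10.43 servings → $4.69.
carrots + sweet potato with both targets exact would need a negative amount; discard.
carrots + canned tuna with both tight: 7.804 servings and 3.431 servings → $4.82.
carrots + pasta: the both-tight solution has a negative serving — not a feasible corner.
sweet potato + canned tuna with both tight: 1.895 servings and 3.543 servings → $4.69.
sweet potato + pasta: intersection lies outside the first quadrant.
canned tuna + pasta with both tight: 3.127 servings and 1.941 servings → $3.84.
The minimum over all feasible corners is $3.84.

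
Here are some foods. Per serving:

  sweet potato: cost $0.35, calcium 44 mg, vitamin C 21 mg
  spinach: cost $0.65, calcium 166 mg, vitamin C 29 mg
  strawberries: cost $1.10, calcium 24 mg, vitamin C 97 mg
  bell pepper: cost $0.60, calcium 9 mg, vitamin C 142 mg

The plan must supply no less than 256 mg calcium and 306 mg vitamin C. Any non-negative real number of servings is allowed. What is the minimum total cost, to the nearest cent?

sweet potato only: max(256/44, 306/21) = 14.57 servings → $5.10.
spinach only: max(256/166, 306/29) = 10.55 servings → $6.86.
strawberries only: max(256/24, 306/97) = 10.67 servings → $11.73.
bell pepper only: max(256/9, 306/142) = 28.44 servings → $17.07.
sweet potato + spinach with both targets exact would need a negative amount; discard.
sweet potato + strawberries with both tight: 4.646 servings and 2.149 servings → $3.99.
sweet potato + bell pepper with both tight: 5.545 servings and 1.335 servings → $2.74.
spinach + strawberries with both tight: 1.135 servings and 2.815 servings → $3.83.
spinach + bell pepper with both tight: 1.441 servings and 1.861 servings → $2.05.
strawberries + bell pepper with both targets exact would need a negative amount; discard.
Cheapest feasible corner: $2.05.

$2.05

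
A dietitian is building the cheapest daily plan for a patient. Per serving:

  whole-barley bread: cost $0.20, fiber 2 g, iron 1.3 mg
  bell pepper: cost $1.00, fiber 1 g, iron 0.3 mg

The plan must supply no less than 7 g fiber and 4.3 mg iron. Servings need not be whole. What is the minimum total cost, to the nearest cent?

An LP optimum is at a vertex; with two nutrient constraints at most two foods are used. Check each candidate.
whole-barley bread only: max(7/2, 4.3/1.3) = 3.5 servings → $0.70.
bell pepper only: max(7/1, 4.3/0.3) = 14.33 servings → $14.33.
whole-barley bread + bell pepper with both tight: 3.143 servings and 0.7143 servings → $1.34.
Cheapest feasible corner: $0.70.

$0.70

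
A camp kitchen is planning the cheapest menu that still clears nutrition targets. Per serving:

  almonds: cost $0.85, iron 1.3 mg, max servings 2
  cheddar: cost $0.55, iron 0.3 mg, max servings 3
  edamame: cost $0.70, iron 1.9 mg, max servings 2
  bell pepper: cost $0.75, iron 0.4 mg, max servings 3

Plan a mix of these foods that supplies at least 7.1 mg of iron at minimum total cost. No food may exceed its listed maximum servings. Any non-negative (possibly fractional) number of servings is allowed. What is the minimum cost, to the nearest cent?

Cost per mg of iron: edamame $0.3684, almonds $0.6538, cheddar $1.8333, bell pepper $1.8750.
Take 2 servings of edamame: +3.8 mg iron for $1.40 (total $1.40, still need 3.3 mg).
Take 2 servings of almonds: +2.6 mg iron for $1.70 (total $3.10, still need 0.7 mg).
Take 2.333 servings of cheddar: +0.7 mg iron for $1.28 (total $4.38, still need 0.0 mg).
Greedy by cheapest-per-mg is optimal for a single linear constraint, so the minimum cost is $4.38.

$4.38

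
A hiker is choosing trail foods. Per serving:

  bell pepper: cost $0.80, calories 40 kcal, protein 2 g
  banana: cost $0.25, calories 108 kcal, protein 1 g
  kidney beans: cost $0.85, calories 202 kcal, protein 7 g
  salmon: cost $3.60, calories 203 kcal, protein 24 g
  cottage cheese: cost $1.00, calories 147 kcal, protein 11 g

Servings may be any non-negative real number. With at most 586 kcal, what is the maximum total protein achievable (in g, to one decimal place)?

69.3 g

Protein per kcal: salmon 0.1182, cottage cheese 0.07483, bell pepper 0.05, kidney beans 0.03465, banana 0.009259.
With no serving limits, spend the whole calories allowance on salmon: 586 kcal / 203 kcal × 24 g = 69.3 g.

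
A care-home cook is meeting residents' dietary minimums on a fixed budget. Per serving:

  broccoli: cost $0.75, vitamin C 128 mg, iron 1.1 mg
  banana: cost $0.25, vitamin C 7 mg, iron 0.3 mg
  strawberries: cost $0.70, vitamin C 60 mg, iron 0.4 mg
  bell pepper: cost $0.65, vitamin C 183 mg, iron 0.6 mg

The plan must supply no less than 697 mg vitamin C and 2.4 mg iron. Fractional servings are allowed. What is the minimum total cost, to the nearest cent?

$2.53

Compare the cost at each extreme point of the feasible region.
broccoli only: max(697/128, 2.4/1.1) = 5.445 servings → $4.08.
banana only: max(697/7, 2.4/0.3) = 99.57 servings → $24.89.
strawberries only: max(697/60, 2.4/0.4) = 11.62 servings → $8.13.
bell pepper only: max(697/183, 2.4/0.6) = 4 servings → $2.60.
broccoli + banana: the both-tight solution has a negative serving — not a feasible corner.
broccoli + strawberries: intersection lies outside the first quadrant.
broccoli + bell pepper with both tight: 0.1687 servings and 3.691 servings → $2.53.
banana + strawberries: intersection lies outside the first quadrant.
banana + bell pepper with both tight: 0.4142 servings and 3.793 servings → $2.57.
strawberries + bell pepper with both tight: 0.5645 servings and 3.624 servings → $2.75.
The minimum over all feasible corners is $2.53.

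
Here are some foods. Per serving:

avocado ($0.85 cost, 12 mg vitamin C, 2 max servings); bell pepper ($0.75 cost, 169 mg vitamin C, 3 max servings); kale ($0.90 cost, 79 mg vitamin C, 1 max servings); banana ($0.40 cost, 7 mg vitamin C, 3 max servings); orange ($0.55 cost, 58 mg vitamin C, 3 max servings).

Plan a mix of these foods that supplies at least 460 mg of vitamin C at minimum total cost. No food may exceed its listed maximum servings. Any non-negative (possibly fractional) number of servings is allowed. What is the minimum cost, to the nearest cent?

Cost per mg of vitamin C: bell pepper $0.0044, orange $0.0095, kale $0.0114, banana $0.0571, avocado $0.0708.
Take 2.722 servings of bell pepper: +460.0 mg vitamin C for $2.04 (total $2.04, still need 0.0 mg).
Filling from the cheapest source first is optimal under one linear minimum: $2.04.

$2.04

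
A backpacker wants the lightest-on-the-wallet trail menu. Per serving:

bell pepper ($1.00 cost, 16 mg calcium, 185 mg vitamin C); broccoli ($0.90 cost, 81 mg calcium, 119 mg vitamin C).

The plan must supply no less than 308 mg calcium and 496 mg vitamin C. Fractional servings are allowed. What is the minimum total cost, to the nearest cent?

$3.64

bell pepper only: max(308/16, 496/185) = 19.25 servings → $19.25.
broccoli only: max(308/81, 496/119) = 4.168 servings → $3.75.
bell pepper + broccoli with both tight: 0.2694 servings and 3.749 servings → $3.64.
The minimum over all feasible corners is $3.64.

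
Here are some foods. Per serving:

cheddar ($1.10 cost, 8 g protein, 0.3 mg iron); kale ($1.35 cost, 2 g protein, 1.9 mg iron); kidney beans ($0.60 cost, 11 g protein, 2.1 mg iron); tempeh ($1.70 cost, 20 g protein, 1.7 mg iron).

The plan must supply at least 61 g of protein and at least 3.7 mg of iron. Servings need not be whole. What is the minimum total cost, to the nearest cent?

An LP optimum is at a vertex; with two nutrient constraints at most two foods are used. Check each candidate.
cheddar only: max(61/8, 3.7/0.3) = 12.33 servings → $13.57.
kale only: max(61/2, 3.7/1.9) = 30.5 servings → $41.17.
kidney beans only: max(61/11, 3.7/2.1) = 5.545 servings → $3.33.
tempeh only: max(61/20, 3.7/1.7) = 3.05 servings → $5.18.
cheddar + kale with both tight: 7.432 servings and 0.774 servings → $9.22.
cheddar + kidney beans with both tight: 6.474 servings and 0.837 servings → $7.62.
cheddar + tempeh with both tight: 3.908 servings and 1.487 servings → $6.83.
kale + kidney beans: intersection lies outside the first quadrant.
kale + tempeh: the both-tight solution has a negative serving — not a feasible corner.
kidney beans + tempeh with both targets exact would need a negative amount; discard.
Cheapest feasible corner: $3.33.

$3.33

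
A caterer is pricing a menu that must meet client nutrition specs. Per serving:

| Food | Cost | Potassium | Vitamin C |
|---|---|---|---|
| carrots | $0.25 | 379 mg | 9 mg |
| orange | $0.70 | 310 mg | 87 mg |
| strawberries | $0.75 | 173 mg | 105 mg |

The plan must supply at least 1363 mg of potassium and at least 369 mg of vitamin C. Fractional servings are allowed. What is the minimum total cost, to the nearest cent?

carrots only: max(1363/379, 369/9) = 41 servings → $10.25.
orange only: max(1363/310, 369/87) = 4.397 servings → $3.08.
strawberries only: max(1363/173, 369/105) = 7.879 servings → $5.91.
carrots + orange with both tight: 0.1389 servings and 4.227 servings → $2.99.
carrots + strawberries with both tight: 2.073 servings and 3.337 servings → $3.02.
orange + strawberries: the both-tight solution has a negative serving — not a feasible corner.
The minimum over all feasible corners is $2.99.

$2.99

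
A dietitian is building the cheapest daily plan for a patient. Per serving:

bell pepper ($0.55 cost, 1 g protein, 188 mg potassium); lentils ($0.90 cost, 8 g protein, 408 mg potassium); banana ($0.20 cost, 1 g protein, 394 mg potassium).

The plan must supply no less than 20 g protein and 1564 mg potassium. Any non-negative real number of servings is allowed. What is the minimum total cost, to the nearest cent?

$2.39

A basic optimal solution has at most two foods positive. Try each food alone and each pair with both targets met exactly.
bell pepper only: max(20/1, 1564/188) = 20 servings → $11.00.
lentils only: max(20/8, 1564/408) = 3.833 servings → $3.45.
banana only: max(20/1, 1564/394) = 20 servings → $4.00.
bell pepper + lentils with both tight: 3.971 servings and 2.004 servings → $3.99.
bell pepper + banana: the both-tight solution has a negative serving — not a feasible corner.
lentils + banana with both tight: 2.302 servings and 1.586 servings → $2.39.
So the least-cost plan costs $2.39.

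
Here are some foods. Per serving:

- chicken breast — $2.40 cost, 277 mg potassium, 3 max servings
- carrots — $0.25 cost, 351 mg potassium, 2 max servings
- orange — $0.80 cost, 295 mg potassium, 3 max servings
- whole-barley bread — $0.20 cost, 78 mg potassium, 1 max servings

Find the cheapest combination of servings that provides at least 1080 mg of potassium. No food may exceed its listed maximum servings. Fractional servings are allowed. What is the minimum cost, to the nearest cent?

Cost per mg of potassium: carrots $0.0007, whole-barley bread $0.0026, orange $0.0027, chicken breast $0.0087.
Take 2 servings of carrots: +702.0 mg potassium for $0.50 (total $0.50, still need 378.0 mg).
Take 1 serving of whole-barley bread: +78.0 mg potassium for $0.20 (total $0.70, still need 300.0 mg).
Take 1.017 servings of orange: +300.0 mg potassium for $0.81 (total $1.51, still need 0.0 mg).
Filling from the cheapest source first is optimal under one linear minimum: $1.51.

$1.51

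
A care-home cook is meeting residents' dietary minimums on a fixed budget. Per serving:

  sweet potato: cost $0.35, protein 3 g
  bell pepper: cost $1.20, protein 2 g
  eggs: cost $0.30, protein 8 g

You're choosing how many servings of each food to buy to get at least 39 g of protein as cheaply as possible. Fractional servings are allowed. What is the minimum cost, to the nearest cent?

$1.46

Cost per g of protein: eggs $0.0375, sweet potato $0.1167, bell pepper $0.6000.
With no serving limits, use only eggs: 39 g / 8 g = 4.875 servings × $0.30 = $1.46.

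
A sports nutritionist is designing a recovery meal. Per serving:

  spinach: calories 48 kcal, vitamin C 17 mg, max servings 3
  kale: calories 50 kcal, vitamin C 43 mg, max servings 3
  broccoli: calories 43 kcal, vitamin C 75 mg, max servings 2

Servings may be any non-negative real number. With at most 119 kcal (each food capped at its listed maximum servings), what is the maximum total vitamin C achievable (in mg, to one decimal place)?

Vitamin C per kcal: broccoli 1.744, kale 0.86, spinach 0.3542.
Take 2 servings of broccoli: uses 86 kcal, +150.0 mg vitamin C (running total 150.0 mg).
Take 0.66 servings of kale: uses 33 kcal, +28.4 mg vitamin C (running total 178.4 mg).
Greedy by best ratio exhausts the calories allowance optimally: 178.4 mg.

178.4 mg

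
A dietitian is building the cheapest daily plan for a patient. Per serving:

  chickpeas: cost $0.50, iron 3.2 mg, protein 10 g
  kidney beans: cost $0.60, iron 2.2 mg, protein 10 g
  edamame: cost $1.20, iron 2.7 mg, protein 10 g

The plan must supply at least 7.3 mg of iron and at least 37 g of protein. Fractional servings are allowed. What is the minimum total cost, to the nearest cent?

$1.85

At the optimum either one food covers both requirements or two foods hit both targets exactly; no other combination can be cheaper.
chickpeas only: max(7.3/3.2, 37/10) = 3.7 servings → $1.85.
kidney beans only: max(7.3/2.2, 37/10) = 3.7 servings → $2.22.
edamame only: max(7.3/2.7, 37/10) = 3.7 servings → $4.44.
chickpeas + kidney beans with both targets exact would need a negative amount; discard.
chickpeas + edamame: the both-tight solution has a negative serving — not a feasible corner.
kidney beans + edamame with both targets exact would need a negative amount; discard.
So the least-cost plan costs $1.85.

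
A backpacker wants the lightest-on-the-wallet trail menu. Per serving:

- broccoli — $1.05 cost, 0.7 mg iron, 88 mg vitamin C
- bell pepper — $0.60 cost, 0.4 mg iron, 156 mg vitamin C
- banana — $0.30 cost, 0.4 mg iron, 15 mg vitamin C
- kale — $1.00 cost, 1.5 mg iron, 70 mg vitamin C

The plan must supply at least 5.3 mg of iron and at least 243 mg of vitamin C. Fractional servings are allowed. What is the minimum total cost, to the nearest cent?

$3.53

For a min-cost LP with two ≥-constraints, a basic feasible solution has at most two positive variables.
broccoli only: max(5.3/0.7, 243/88) = 7.571 servings → $7.95.
bell pepper only: max(5.3/0.4, 243/156) = 13.25 servings → $7.95.
banana only: max(5.3/0.4, 243/15) = 16.2 servings → $4.86.
kale only: max(5.3/1.5, 243/70) = 3.533 servings → $3.53.
broccoli + bell pepper with both targets exact would need a negative amount; discard.
broccoli + banana with both tight: 0.7166 servings and 12 servings → $4.35.
broccoli + kale: the both-tight solution has a negative serving — not a feasible corner.
bell pepper + banana with both tight: 0.3138 servings and 12.94 servings → $4.07.
bell pepper + kale: intersection lies outside the first quadrant.
banana + kale with both tight: 1.182 servings and 3.218 servings → $3.57.
So the least-cost plan costs $3.53.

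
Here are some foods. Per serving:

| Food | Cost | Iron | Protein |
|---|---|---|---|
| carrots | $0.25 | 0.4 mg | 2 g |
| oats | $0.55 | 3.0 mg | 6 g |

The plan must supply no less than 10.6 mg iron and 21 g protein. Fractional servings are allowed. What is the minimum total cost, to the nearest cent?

$1.94

Minimising a linear cost over {iron ≥ 10.6, protein ≥ 21, servings ≥ 0} — the optimum is at a vertex, using one or two foods.
carrots only: max(10.6/0.4, 21/2) = 26.5 servings → $6.62.
oats only: max(10.6/3.0, 21/6) = 3.533 servings → $1.94.
carrots + oats with both targets exact would need a negative amount; discard.
Cheapest feasible corner: $1.94.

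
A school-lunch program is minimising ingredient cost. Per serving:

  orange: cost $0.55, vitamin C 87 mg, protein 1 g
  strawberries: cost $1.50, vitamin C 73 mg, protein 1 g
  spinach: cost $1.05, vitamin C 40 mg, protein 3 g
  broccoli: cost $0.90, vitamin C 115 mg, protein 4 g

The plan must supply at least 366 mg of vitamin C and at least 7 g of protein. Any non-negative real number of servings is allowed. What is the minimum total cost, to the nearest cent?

An LP optimum is at a vertex; with two nutrient constraints at most two foods are used. Check each candidate.
orange only: max(366/87, 7/1) = 7 servings → $3.85.
strawberries only: max(366/73, 7/1) = 7 servings → $10.50.
spinach only: max(366/40, 7/3) = 9.15 servings → $9.61.
broccoli only: max(366/115, 7/4) = 3.183 servings → $2.86.
orange + strawberries: intersection lies outside the first quadrant.
orange + spinach with both tight: 3.701 servings and 1.1 servings → $3.19.
orange + broccoli with both tight: 2.828 servings and 1.043 servings → $2.49.
strawberries + spinach with both tight: 4.57 servings and 0.8101 servings → $7.71.
strawberries + broccoli with both tight: 3.723 servings and 0.8192 servings → $6.32.
spinach + broccoli: the both-tight solution has a negative serving — not a feasible corner.
So the least-cost plan costs $2.49.

$2.49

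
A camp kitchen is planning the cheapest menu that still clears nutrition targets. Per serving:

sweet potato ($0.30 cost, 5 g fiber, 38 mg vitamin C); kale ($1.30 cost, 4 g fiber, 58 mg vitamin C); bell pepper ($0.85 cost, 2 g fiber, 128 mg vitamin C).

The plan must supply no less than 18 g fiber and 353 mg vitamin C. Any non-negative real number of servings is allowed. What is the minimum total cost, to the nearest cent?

sweet potato only: max(18/5, 353/38) = 9.289 servings → $2.79.
kale only: max(18/4, 353/58) = 6.086 servings → $7.91.
bell pepper only: max(18/2, 353/128) = 9 servings → $7.65.
sweet potato + kale with both targets exact would need a negative amount; discard.
sweet potato + bell pepper with both tight: 2.833 servings and 1.917 servings → $2.48.
kale + bell pepper with both tight: 4.035 servings and 0.9293 servings → $6.04.
The minimum over all feasible corners is $2.48.

$2.48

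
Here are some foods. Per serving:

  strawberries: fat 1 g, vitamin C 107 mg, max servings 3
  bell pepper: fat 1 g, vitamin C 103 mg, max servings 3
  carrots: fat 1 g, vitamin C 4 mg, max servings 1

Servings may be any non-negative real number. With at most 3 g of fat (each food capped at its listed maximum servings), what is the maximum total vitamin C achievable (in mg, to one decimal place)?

Vitamin C per g fat: strawberries 107, bell pepper 103, carrots 4.
Take 3 servings of strawberries: uses 3 g fat, +321.0 mg vitamin C (running total 321.0 mg).
Greedy by best ratio exhausts the fat allowance optimally: 321.0 mg.

321.0 mg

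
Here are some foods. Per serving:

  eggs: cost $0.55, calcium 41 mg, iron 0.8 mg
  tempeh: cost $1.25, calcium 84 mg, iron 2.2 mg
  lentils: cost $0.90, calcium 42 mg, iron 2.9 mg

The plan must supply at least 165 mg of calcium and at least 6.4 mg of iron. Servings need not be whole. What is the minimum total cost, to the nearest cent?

Check every corner: each single food scaled to meet both minima, and each pair solved so both constraints bind.
eggs only: max(165/41, 6.4/0.8) = 8 servings → $4.40.
tempeh only: max(165/84, 6.4/2.2) = 2.909 servings → $3.64.
lentils only: max(165/42, 6.4/2.9) = 3.929 servings → $3.54.
eggs + tempeh: the both-tight solution has a negative serving — not a feasible corner.
eggs + lentils with both tight: 2.458 servings and 1.529 servings → $2.73.
tempeh + lentils with both tight: 1.387 servings and 1.155 servings → $2.77.
Cheapest feasible corner: $2.73.

$2.73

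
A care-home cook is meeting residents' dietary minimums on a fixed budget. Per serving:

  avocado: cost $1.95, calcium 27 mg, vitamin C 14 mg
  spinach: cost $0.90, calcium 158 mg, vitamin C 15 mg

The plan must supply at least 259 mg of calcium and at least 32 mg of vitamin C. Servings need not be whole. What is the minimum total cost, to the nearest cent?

$1.92

An LP optimum is at a vertex; with two nutrient constraints at most two foods are used. Check each candidate.
avocado only: max(259/27, 32/14) = 9.593 servings → $18.71.
spinach only: max(259/158, 32/15) = 2.133 servings → $1.92.
avocado + spinach with both tight: 0.648 servings and 1.529 servings → $2.64.
So the least-cost plan costs $1.92.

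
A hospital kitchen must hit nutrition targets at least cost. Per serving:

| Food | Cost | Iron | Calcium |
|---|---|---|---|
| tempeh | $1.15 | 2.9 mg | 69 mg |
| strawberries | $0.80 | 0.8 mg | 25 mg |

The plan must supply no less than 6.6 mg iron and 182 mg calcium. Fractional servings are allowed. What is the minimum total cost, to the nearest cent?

The cheapest plan sits at a corner of the feasible region — with two constraints it uses at most two foods.
tempeh only: max(6.6/2.9, 182/69) = 2.638 servings → $3.03.
strawberries only: max(6.6/0.8, 182/25) = 8.25 servings → $6.60.
tempeh + strawberries with both tight: 1.121 servings and 4.185 servings → $4.64.
The minimum over all feasible corners is $3.03.

$3.03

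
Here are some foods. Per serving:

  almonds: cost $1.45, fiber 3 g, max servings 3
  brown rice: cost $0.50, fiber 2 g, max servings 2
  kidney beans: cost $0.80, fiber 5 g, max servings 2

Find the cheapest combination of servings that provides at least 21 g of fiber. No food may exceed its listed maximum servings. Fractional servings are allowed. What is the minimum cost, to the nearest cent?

$5.98

Cost per g of fiber: kidney beans $0.1600, brown rice $0.2500, almonds $0.4833.
Take 2 servings of kidney beans: +10.0 g fiber for $1.60 (total $1.60, still need 11.0 g).
Take 2 servings of brown rice: +4.0 g fiber for $1.00 (total $2.60, still need 7.0 g).
Take 2.333 servings of almonds: +7.0 g fiber for $3.38 (total $5.98, still need 0.0 g).
Greedy by cheapest-per-g is optimal for a single linear constraint, so the minimum cost is $5.98.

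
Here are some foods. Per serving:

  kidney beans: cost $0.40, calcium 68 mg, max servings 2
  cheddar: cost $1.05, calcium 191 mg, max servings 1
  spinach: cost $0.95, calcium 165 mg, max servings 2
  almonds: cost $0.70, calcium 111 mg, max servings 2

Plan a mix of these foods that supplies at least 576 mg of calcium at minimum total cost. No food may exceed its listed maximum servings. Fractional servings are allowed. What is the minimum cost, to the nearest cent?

Cost per mg of calcium: cheddar $0.0055, spinach $0.0058, kidney beans $0.0059, almonds $0.0063.
Take 1 serving of cheddar: +191.0 mg calcium for $1.05 (total $1.05, still need 385.0 mg).
Take 2 servings of spinach: +330.0 mg calcium for $1.90 (total $2.95, still need 55.0 mg).
Take 0.8088 servings of kidney beans: +55.0 mg calcium for $0.32 (total $3.27, still need 0.0 mg).
Filling from the cheapest source first is optimal under one linear minimum: $3.27.

$3.27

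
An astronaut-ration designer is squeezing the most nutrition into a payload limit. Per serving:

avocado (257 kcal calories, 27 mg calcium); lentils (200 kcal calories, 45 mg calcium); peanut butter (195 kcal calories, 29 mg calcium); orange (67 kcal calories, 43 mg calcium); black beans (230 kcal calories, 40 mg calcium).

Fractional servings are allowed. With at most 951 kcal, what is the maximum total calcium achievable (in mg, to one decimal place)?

Calcium per kcal: orange 0.6418, lentils 0.225, black beans 0.1739, peanut butter 0.1487, avocado 0.1051.
With no serving limits, spend the whole calories allowance on orange: 951 kcal / 67 kcal × 43 mg = 610.3 mg.

610.3 mg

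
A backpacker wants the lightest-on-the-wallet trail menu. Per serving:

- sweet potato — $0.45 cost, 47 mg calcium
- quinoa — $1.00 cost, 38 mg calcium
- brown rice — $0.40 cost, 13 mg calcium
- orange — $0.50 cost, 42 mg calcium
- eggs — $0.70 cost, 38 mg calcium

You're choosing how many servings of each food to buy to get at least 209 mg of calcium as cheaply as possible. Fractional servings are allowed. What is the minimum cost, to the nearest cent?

$2.00

Cost per mg of calcium: sweet potato $0.0096, orange $0.0119, eggs $0.0184, quinoa $0.0263, brown rice $0.0308.
With no serving limits, use only sweet potato: 209 mg / 47 mg = 4.447 servings × $0.45 = $2.00.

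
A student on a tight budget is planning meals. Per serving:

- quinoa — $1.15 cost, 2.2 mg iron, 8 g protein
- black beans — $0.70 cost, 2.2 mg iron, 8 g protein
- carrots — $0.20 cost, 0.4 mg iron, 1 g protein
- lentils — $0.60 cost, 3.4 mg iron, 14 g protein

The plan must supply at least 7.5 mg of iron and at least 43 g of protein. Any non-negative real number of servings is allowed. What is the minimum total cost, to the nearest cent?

Minimising a linear cost over {iron ≥ 7.5, protein ≥ 43, servings ≥ 0} — the optimum is at a vertex, using one or two foods.
quinoa only: max(7.5/2.2, 43/8) = 5.375 servings → $6.18.
black beans only: max(7.5/2.2, 43/8) = 5.375 servings → $3.76.
carrots only: max(7.5/0.4, 43/1) = 43 servings → $8.60.
lentils only: max(7.5/3.4, 43/14) = 3.071 servings → $1.84.
quinoa + black beans (both tight): parallel constraints — no distinct corner.
quinoa + carrots: intersection lies outside the first quadrant.
quinoa + lentils: intersection lies outside the first quadrant.
black beans + carrots: the both-tight solution has a negative serving — not a feasible corner.
black beans + lentils with both targets exact would need a negative amount; discard.
carrots + lentils: intersection lies outside the first quadrant.
Cheapest feasible corner: $1.84.

$1.84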